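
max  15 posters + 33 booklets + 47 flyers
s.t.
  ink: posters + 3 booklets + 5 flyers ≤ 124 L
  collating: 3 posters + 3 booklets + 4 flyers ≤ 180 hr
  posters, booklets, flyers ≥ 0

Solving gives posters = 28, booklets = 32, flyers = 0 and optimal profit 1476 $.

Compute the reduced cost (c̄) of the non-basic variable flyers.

-6

At the optimum: ink uses 124 of 124 (binding); collating uses 180 of 180 (binding).
From A_Bᵀ y = c: 1·y_ink + 3·y_collating = 15; 3·y_ink + 3·y_collating = 33.
This yields shadow prices y_ink = 9, y_collating = 2.
Reduced cost of flyers: c₃ − yᵀa₃ = 47 − (9·5 + 2·4) = 47 − 53 = -6.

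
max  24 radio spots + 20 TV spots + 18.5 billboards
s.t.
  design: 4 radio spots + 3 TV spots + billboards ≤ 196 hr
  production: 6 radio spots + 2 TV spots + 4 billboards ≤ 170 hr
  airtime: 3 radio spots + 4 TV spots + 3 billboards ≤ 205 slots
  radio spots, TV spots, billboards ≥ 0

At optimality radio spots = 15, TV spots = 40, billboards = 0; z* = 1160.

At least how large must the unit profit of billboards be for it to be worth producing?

20

Binding: production and airtime. Non-binding: design (16 unused).
Since design is not tight, its dual is 0.
Dual feasibility on the basic columns requires 6·y_production + 3·y_airtime = 24, 2·y_production + 4·y_airtime = 20.
This yields shadow prices y_production = 2, y_airtime = 4.
billboards enters the basis when its profit ≥ yᵀa₃ = 2·4 + 4·3 = 20.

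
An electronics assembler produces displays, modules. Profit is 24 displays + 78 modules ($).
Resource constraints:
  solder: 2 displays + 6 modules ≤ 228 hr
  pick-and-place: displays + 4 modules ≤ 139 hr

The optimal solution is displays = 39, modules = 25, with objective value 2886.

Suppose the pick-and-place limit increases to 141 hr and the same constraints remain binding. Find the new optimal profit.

Check each constraint at x*: solder 228/228 (tight); pick-and-place 139/139 (tight).
Dual feasibility on the basic columns requires 2·y_solder + 1·y_pick-and-place = 24, 6·y_solder + 4·y_pick-and-place = 78.
Solving: y_solder = 9, y_pick-and-place = 6.
Δz = y_pick-and-place·Δb = 6 × (2) = 12, so new z* = 2886 + 12 = 2898.

2898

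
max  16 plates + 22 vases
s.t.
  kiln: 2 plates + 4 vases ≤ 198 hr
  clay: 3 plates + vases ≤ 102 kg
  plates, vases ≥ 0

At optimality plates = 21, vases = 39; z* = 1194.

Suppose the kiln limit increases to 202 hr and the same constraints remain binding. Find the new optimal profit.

1214

Both kiln and clay are binding at x*.
The binding rows give the dual system: 2·y_kiln + 3·y_clay = 16 and 4·y_kiln + 1·y_clay = 22.
Solving: y_kiln = 5, y_clay = 2.
Δz = y_kiln·Δb = 5 × (4) = 20, so new z* = 1194 + 20 = 1214.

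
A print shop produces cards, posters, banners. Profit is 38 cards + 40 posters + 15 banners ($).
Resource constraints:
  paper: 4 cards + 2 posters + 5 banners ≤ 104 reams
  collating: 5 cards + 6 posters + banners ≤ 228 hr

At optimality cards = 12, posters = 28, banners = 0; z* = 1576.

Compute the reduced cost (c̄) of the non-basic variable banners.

Check each constraint at x*: paper 104/104 (tight); collating 228/228 (tight).
The binding rows give the dual system: 4·y_paper + 5·y_collating = 38 and 2·y_paper + 6·y_collating = 40.
Solving: y_paper = 2, y_collating = 6.
Reduced cost of banners: c₃ − yᵀa₃ = 15 − (2·5 + 6·1) = 15 − 16 = -1.

-1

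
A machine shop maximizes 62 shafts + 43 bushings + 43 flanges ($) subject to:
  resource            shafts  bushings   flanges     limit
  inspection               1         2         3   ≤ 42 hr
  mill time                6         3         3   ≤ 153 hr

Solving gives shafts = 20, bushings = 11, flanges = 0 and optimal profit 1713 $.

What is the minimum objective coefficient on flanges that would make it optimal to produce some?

Check each constraint at x*: inspection 42/42 (tight); mill time 153/153 (tight).
From A_Bᵀ y = c: 1·y_inspection + 6·y_mill time = 62; 2·y_inspection + 3·y_mill time = 43.
This yields shadow prices y_inspection = 8, y_mill time = 9.
flanges enters the basis when its profit ≥ yᵀa₃ = 8·3 + 9·3 = 51.

51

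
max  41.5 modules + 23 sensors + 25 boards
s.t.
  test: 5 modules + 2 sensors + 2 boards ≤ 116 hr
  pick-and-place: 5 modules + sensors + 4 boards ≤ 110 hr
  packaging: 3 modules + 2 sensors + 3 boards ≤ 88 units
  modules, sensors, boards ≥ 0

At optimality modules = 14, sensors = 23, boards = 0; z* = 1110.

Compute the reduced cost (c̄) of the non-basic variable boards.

At the optimum: test uses 116 of 116 (binding); pick-and-place uses 93 of 110 (slack = 17); packaging uses 88 of 88 (binding).
Since pick-and-place is not tight, its dual is 0.
From A_Bᵀ y = c: 5·y_test + 3·y_packaging = 41.5; 2·y_test + 2·y_packaging = 23.
Solving: y_test = 3.5, y_packaging = 8.
Reduced cost of boards: c₃ − yᵀa₃ = 25 − (3.5·2 + 8·3) = 25 − 31 = -6.

-6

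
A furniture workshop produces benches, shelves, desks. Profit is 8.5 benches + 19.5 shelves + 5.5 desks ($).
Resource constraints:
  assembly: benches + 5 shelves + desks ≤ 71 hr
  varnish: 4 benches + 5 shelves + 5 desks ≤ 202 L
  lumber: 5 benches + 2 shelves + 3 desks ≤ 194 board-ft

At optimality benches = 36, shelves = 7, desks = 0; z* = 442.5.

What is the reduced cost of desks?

Check each constraint at x*: assembly 71/71 (tight); varnish 179/202 (slack 23); lumber 194/194 (tight).
By complementary slackness, y = 0 for the non-binding constraint.
The binding rows give the dual system: 1·y_assembly + 5·y_lumber = 8.5 and 5·y_assembly + 2·y_lumber = 19.5.
Solving: y_assembly = 3.5, y_lumber = 1.
Reduced cost of desks: c₃ − yᵀa₃ = 5.5 − (3.5·1 + 1·3) = 5.5 − 6.5 = -1.

-1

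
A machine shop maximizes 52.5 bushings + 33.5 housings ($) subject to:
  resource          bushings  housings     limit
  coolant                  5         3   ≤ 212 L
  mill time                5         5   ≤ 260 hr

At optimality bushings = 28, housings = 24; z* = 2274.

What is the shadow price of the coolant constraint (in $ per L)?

9.5

Both coolant and mill time are binding at x*.
From A_Bᵀ y = c: 5·y_coolant + 5·y_mill time = 52.5; 3·y_coolant + 5·y_mill time = 33.5.
→ y_coolant = 9.5 and y_mill time = 1.
Shadow price of coolant = 9.5.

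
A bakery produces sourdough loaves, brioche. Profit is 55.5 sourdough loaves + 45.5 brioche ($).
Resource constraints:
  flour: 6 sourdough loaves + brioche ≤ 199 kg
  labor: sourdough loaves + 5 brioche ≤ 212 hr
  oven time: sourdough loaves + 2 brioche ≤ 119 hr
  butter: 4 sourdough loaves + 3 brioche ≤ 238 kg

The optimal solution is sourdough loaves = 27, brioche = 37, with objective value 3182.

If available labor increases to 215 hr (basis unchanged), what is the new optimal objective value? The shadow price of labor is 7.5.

3204.5

Δb = 3, so new z* = 3182 + (7.5)·(3) = 3182 + 22.5 = 3204.5.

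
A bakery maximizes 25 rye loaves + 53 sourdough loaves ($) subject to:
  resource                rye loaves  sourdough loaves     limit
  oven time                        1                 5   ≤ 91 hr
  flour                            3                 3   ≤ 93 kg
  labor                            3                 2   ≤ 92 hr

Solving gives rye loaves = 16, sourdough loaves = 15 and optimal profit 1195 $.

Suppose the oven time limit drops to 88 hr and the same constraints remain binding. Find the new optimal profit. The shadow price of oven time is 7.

Δb = -3, so new z* = 1195 + (7)·(-3) = 1195 − 21 = 1174.

1174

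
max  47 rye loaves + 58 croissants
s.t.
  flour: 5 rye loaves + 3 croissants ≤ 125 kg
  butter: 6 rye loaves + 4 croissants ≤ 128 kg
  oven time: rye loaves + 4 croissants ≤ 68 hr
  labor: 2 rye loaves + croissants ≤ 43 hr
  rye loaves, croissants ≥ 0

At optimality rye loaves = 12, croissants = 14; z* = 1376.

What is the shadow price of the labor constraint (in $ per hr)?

0

Check each constraint at x*: flour 102/125 (slack 23); butter 128/128 (tight); oven time 68/68 (tight); labor 38/43 (slack 5).
Since flour, labor are not tight, their duals are 0.
Dual feasibility on the basic columns requires 6·y_butter + 1·y_oven time = 47, 4·y_butter + 4·y_oven time = 58.
→ y_butter = 6.5 and y_oven time = 8.
Shadow price of labor = 0.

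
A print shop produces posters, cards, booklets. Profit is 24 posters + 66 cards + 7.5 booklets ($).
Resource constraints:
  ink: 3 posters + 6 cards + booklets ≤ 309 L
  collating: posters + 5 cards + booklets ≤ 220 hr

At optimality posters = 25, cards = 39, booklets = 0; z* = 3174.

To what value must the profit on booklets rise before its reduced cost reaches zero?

Check each constraint at x*: ink 309/309 (tight); collating 220/220 (tight).
Dual feasibility on the basic columns requires 3·y_ink + 1·y_collating = 24, 6·y_ink + 5·y_collating = 66.
→ y_ink = 6 and y_collating = 6.
booklets enters the basis when its profit ≥ yᵀa₃ = 6·1 + 6·1 = 12.

12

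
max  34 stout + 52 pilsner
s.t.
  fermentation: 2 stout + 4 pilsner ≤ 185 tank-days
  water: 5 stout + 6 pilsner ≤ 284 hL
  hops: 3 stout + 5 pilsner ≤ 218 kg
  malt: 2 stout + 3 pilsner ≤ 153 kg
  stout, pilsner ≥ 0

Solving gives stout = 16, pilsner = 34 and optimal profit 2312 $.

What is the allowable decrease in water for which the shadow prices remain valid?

Binding constraints: water, hops. The basis is B = [[5,6],[3,5]] with det 7.
Per unit decrease in water, x* moves by d = (-0.7143, 0.4286).
The basis stays optimal until stout reaches 0; allowable decrease = 22.4 hL.

22.4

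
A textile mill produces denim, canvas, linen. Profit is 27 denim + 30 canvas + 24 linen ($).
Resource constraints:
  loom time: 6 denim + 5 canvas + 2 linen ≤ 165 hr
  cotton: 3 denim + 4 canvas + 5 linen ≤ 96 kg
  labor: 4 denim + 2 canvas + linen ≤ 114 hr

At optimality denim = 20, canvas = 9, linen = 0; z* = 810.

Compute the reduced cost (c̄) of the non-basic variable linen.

-5

Binding: loom time and cotton. Non-binding: labor (16 unused).
By complementary slackness, y = 0 for the non-binding constraint.
The binding rows give the dual system: 6·y_loom time + 3·y_cotton = 27 and 5·y_loom time + 4·y_cotton = 30.
Solving: y_loom time = 2, y_cotton = 5.
Reduced cost of linen: c₃ − yᵀa₃ = 24 − (2·2 + 5·5) = 24 − 29 = -5.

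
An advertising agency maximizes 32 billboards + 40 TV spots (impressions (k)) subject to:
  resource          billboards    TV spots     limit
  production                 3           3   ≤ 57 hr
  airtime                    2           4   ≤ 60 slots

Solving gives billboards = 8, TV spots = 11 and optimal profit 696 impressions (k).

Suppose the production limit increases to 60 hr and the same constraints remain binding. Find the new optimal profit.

Both production and airtime are binding at x*.
The binding rows give the dual system: 3·y_production + 2·y_airtime = 32 and 3·y_production + 4·y_airtime = 40.
→ y_production = 8 and y_airtime = 4.
Δz = y_production·Δb = 8 × (3) = 24, so new z* = 696 + 24 = 720.

720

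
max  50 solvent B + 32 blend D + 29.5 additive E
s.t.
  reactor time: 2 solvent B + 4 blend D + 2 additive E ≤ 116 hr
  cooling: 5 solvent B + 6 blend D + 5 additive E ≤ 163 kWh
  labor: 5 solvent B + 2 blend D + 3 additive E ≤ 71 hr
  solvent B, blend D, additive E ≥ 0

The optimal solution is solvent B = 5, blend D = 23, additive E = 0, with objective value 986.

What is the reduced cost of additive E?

Check each constraint at x*: reactor time 102/116 (slack 14); cooling 163/163 (tight); labor 71/71 (tight).
Slack constraints have shadow price 0 (complementary slackness).
Dual feasibility on the basic columns requires 5·y_cooling + 5·y_labor = 50, 6·y_cooling + 2·y_labor = 32.
→ y_cooling = 3 and y_labor = 7.
Reduced cost of additive E: c₃ − yᵀa₃ = 29.5 − (3·5 + 7·3) = 29.5 − 36 = -6.5.

-6.5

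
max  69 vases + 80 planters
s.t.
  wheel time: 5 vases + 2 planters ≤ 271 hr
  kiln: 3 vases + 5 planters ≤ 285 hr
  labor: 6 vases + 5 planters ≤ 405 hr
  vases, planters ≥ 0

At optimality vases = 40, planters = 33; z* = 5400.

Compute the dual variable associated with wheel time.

0

Binding: kiln and labor. Non-binding: wheel time (5 unused).
By complementary slackness, y = 0 for the non-binding constraint.
The binding rows give the dual system: 3·y_kiln + 6·y_labor = 69 and 5·y_kiln + 5·y_labor = 80.
This yields shadow prices y_kiln = 9, y_labor = 7.
Shadow price of wheel time = 0.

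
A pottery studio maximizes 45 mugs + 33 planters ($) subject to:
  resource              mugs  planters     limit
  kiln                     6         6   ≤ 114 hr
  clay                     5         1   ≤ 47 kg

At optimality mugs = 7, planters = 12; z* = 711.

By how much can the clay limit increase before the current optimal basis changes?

48

Binding constraints: kiln, clay. The basis is B = [[6,6],[5,1]] with det -24.
Per unit increase in clay, x* moves by d = (0.25, -0.25).
The basis stays optimal until planters reaches 0; allowable increase = 48 kg.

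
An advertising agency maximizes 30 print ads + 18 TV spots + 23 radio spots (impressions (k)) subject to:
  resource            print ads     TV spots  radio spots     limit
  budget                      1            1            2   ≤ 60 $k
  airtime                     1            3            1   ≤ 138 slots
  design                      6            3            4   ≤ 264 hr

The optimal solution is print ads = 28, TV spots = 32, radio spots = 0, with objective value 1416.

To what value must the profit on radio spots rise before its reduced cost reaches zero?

Binding: budget and design. Non-binding: airtime (14 unused).
By complementary slackness, y = 0 for the non-binding constraint.
The binding rows give the dual system: 1·y_budget + 6·y_design = 30 and 1·y_budget + 3·y_design = 18.
This yields shadow prices y_budget = 6, y_design = 4.
radio spots enters the basis when its profit ≥ yᵀa₃ = 6·2 + 4·4 = 28.

28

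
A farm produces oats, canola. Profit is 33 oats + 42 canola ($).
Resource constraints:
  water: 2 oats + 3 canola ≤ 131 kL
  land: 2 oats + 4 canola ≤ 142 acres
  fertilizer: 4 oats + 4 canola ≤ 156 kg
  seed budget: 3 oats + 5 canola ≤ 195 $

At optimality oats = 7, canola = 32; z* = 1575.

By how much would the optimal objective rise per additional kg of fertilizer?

Check each constraint at x*: water 110/131 (slack 21); land 142/142 (tight); fertilizer 156/156 (tight); seed budget 181/195 (slack 14).
Since water, seed budget are not tight, their duals are 0.
The binding rows give the dual system: 2·y_land + 4·y_fertilizer = 33 and 4·y_land + 4·y_fertilizer = 42.
→ y_land = 4.5 and y_fertilizer = 6.
Shadow price of fertilizer = 6.

6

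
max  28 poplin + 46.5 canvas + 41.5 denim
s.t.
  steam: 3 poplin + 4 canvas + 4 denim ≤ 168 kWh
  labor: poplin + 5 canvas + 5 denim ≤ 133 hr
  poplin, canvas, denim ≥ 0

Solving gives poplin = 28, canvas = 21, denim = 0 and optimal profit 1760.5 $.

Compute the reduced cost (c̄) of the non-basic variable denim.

At the optimum: steam uses 168 of 168 (binding); labor uses 133 of 133 (binding).
Dual feasibility on the basic columns requires 3·y_steam + 1·y_labor = 28, 4·y_steam + 5·y_labor = 46.5.
This yields shadow prices y_steam = 8.5, y_labor = 2.5.
Reduced cost of denim: c₃ − yᵀa₃ = 41.5 − (8.5·4 + 2.5·5) = 41.5 − 46.5 = -5.

-5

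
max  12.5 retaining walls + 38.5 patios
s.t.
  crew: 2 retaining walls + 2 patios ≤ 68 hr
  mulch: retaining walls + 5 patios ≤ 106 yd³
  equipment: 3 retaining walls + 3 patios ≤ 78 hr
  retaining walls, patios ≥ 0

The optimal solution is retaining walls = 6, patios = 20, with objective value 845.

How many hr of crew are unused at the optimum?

crew used = 2·6 + 2·20 = 52; slack = 68 − 52 = 16.

16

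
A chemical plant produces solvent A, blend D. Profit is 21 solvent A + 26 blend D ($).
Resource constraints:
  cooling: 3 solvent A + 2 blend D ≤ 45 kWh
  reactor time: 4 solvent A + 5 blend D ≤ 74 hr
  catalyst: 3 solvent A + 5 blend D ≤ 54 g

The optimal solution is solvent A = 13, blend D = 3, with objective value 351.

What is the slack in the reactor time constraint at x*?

reactor time used = 4·13 + 5·3 = 67; slack = 74 − 67 = 7.

7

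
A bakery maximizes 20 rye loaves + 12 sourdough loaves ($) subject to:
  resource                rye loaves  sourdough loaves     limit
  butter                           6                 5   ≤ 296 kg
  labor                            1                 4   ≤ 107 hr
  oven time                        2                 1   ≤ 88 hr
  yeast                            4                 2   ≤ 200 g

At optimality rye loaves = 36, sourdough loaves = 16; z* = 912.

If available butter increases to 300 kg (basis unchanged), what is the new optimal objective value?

916

Check each constraint at x*: butter 296/296 (tight); labor 100/107 (slack 7); oven time 88/88 (tight); yeast 176/200 (slack 24).
By complementary slackness, y = 0 for the non-binding constraints.
The binding rows give the dual system: 6·y_butter + 2·y_oven time = 20 and 5·y_butter + 1·y_oven time = 12.
Solving: y_butter = 1, y_oven time = 7.
Δz = y_butter·Δb = 1 × (4) = 4, so new z* = 912 + 4 = 916.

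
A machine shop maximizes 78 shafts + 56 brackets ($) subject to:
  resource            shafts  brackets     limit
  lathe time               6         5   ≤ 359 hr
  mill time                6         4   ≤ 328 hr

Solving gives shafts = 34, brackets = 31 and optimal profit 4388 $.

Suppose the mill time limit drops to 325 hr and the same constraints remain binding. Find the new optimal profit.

4361

Both lathe time and mill time are binding at x*.
The binding rows give the dual system: 6·y_lathe time + 6·y_mill time = 78 and 5·y_lathe time + 4·y_mill time = 56.
→ y_lathe time = 4 and y_mill time = 9.
Δz = y_mill time·Δb = 9 × (-3) = -27, so new z* = 4388 − 27 = 4361.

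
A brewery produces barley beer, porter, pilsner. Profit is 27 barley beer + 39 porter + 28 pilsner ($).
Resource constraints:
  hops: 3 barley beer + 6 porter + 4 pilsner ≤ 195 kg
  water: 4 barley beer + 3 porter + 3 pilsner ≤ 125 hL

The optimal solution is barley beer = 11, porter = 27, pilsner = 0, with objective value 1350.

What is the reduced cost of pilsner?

At the optimum: hops uses 195 of 195 (binding); water uses 125 of 125 (binding).
The binding rows give the dual system: 3·y_hops + 4·y_water = 27 and 6·y_hops + 3·y_water = 39.
This yields shadow prices y_hops = 5, y_water = 3.
Reduced cost of pilsner: c₃ − yᵀa₃ = 28 − (5·4 + 3·3) = 28 − 29 = -1.

-1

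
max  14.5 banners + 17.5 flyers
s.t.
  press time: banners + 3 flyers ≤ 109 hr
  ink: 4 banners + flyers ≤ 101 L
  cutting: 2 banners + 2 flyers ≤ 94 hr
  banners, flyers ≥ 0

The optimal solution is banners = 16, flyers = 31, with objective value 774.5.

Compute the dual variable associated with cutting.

6.5

Binding: press time and cutting. Non-binding: ink (6 unused).
By complementary slackness, y = 0 for the non-binding constraint.
Dual feasibility on the basic columns requires 1·y_press time + 2·y_cutting = 14.5, 3·y_press time + 2·y_cutting = 17.5.
This yields shadow prices y_press time = 1.5, y_cutting = 6.5.
Shadow price of cutting = 6.5.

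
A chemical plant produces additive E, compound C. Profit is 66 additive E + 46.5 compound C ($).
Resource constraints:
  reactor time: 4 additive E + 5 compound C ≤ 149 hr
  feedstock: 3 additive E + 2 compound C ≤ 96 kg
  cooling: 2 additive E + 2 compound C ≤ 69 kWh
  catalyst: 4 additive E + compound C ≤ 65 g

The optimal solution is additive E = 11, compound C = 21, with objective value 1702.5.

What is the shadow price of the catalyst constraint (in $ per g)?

Binding: reactor time and catalyst. Non-binding: feedstock (21 unused), cooling (5 unused).
By complementary slackness, y = 0 for the non-binding constraints.
The binding rows give the dual system: 4·y_reactor time + 4·y_catalyst = 66 and 5·y_reactor time + 1·y_catalyst = 46.5.
→ y_reactor time = 7.5 and y_catalyst = 9.
Shadow price of catalyst = 9.

9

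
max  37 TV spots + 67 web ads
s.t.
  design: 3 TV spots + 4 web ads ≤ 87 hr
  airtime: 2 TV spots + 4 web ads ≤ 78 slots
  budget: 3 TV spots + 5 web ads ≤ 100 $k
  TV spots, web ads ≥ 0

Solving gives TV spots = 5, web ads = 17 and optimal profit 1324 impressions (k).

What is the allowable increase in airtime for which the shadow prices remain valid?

2

Binding constraints: airtime, budget. The basis is B = [[2,4],[3,5]] with det -2.
Per unit increase in airtime, x* moves by d = (-2.5, 1.5).
The basis stays optimal until TV spots reaches 0; allowable increase = 2 slots.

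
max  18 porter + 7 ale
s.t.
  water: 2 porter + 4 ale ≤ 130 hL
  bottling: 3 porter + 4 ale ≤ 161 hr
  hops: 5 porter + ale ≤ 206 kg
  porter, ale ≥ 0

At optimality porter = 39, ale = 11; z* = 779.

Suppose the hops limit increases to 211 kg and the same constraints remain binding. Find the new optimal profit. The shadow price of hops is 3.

Δb = 5, so new z* = 779 + (3)·(5) = 779 + 15 = 794.

794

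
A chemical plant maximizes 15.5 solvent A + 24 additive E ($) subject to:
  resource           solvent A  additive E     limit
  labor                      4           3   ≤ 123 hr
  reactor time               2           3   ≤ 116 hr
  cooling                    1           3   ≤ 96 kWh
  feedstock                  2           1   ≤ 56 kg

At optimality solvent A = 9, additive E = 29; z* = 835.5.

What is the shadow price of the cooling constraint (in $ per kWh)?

5.5

Binding: labor and cooling. Non-binding: reactor time (11 unused), feedstock (9 unused).
Since reactor time, feedstock are not tight, their duals are 0.
The binding rows give the dual system: 4·y_labor + 1·y_cooling = 15.5 and 3·y_labor + 3·y_cooling = 24.
This yields shadow prices y_labor = 2.5, y_cooling = 5.5.
Shadow price of cooling = 5.5.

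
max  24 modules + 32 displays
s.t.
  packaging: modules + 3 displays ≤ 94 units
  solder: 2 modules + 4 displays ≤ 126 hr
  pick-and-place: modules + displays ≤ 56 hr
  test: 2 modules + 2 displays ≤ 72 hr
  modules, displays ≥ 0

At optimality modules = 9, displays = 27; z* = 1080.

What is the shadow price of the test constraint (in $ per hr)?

8

Check each constraint at x*: packaging 90/94 (slack 4); solder 126/126 (tight); pick-and-place 36/56 (slack 20); test 72/72 (tight).
Since packaging, pick-and-place are not tight, their duals are 0.
From A_Bᵀ y = c: 2·y_solder + 2·y_test = 24; 4·y_solder + 2·y_test = 32.
Solving: y_solder = 4, y_test = 8.
Shadow price of test = 8.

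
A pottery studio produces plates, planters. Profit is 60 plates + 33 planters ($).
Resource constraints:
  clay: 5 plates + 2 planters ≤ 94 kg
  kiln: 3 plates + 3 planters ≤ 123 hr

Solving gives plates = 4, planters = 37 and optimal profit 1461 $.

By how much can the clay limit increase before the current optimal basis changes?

111

Binding constraints: clay, kiln. The basis is B = [[5,2],[3,3]] with det 9.
Per unit increase in clay, x* moves by d = (0.3333, -0.3333).
The basis stays optimal until planters reaches 0; allowable increase = 111 kg.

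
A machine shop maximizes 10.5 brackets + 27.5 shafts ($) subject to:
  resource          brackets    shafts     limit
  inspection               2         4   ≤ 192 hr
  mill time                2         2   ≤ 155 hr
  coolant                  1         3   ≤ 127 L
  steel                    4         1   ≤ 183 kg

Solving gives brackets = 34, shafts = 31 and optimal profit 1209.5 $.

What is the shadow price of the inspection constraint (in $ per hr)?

2

Check each constraint at x*: inspection 192/192 (tight); mill time 130/155 (slack 25); coolant 127/127 (tight); steel 167/183 (slack 16).
By complementary slackness, y = 0 for the non-binding constraints.
Dual feasibility on the basic columns requires 2·y_inspection + 1·y_coolant = 10.5, 4·y_inspection + 3·y_coolant = 27.5.
Solving: y_inspection = 2, y_coolant = 6.5.
Shadow price of inspection = 2.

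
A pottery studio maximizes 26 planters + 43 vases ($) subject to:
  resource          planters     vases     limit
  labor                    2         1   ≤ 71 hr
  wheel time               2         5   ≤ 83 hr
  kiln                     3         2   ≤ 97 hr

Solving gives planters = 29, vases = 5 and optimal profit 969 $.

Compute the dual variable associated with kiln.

Binding: wheel time and kiln. Non-binding: labor (8 unused).
Since labor is not tight, its dual is 0.
Dual feasibility on the basic columns requires 2·y_wheel time + 3·y_kiln = 26, 5·y_wheel time + 2·y_kiln = 43.
Solving: y_wheel time = 7, y_kiln = 4.
Shadow price of kiln = 4.

4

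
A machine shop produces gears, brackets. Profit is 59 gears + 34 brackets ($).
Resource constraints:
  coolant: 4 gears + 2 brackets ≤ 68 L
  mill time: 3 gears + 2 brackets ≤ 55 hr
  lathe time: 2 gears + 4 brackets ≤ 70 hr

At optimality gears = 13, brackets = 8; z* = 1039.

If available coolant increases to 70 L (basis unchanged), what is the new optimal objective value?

Binding: coolant and mill time. Non-binding: lathe time (12 unused).
By complementary slackness, y = 0 for the non-binding constraint.
The binding rows give the dual system: 4·y_coolant + 3·y_mill time = 59 and 2·y_coolant + 2·y_mill time = 34.
→ y_coolant = 8 and y_mill time = 9.
Δz = y_coolant·Δb = 8 × (2) = 16, so new z* = 1039 + 16 = 1055.

1055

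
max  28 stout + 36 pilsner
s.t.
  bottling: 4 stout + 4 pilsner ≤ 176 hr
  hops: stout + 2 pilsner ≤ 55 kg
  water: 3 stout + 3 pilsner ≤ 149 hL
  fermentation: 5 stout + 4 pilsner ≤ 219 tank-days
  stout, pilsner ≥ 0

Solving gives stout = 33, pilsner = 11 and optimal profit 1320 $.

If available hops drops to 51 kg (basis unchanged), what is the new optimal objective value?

1288

Check each constraint at x*: bottling 176/176 (tight); hops 55/55 (tight); water 132/149 (slack 17); fermentation 209/219 (slack 10).
Since water, fermentation are not tight, their duals are 0.
The binding rows give the dual system: 4·y_bottling + 1·y_hops = 28 and 4·y_bottling + 2·y_hops = 36.
→ y_bottling = 5 and y_hops = 8.
Δz = y_hops·Δb = 8 × (-4) = -32, so new z* = 1320 − 32 = 1288.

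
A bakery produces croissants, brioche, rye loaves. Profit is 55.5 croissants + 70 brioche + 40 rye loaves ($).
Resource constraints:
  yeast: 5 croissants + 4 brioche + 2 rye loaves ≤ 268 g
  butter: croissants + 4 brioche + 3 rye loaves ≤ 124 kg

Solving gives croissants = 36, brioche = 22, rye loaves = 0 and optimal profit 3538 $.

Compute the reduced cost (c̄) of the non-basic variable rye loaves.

-3

Both yeast and butter are binding at x*.
From A_Bᵀ y = c: 5·y_yeast + 1·y_butter = 55.5; 4·y_yeast + 4·y_butter = 70.
→ y_yeast = 9.5 and y_butter = 8.
Reduced cost of rye loaves: c₃ − yᵀa₃ = 40 − (9.5·2 + 8·3) = 40 − 43 = -3.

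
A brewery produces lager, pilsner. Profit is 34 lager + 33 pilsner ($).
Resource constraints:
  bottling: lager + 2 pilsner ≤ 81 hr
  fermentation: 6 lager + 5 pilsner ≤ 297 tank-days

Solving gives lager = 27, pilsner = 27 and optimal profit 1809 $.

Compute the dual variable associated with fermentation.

5

Both bottling and fermentation are binding at x*.
Dual feasibility on the basic columns requires 1·y_bottling + 6·y_fermentation = 34, 2·y_bottling + 5·y_fermentation = 33.
Solving: y_bottling = 4, y_fermentation = 5.
Shadow price of fermentation = 5.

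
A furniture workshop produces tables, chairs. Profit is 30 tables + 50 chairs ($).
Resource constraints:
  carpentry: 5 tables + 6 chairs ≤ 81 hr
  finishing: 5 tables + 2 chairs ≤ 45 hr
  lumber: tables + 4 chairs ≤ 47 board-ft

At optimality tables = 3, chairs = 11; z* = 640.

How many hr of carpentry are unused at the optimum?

0

carpentry used = 5·3 + 6·11 = 81; slack = 81 − 81 = 0.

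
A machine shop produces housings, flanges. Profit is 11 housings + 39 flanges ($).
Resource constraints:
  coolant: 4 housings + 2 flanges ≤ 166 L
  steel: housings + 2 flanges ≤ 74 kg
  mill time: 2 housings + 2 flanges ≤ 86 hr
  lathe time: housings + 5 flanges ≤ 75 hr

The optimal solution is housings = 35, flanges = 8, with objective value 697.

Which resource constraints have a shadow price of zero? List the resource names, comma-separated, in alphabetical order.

coolant, steel

coolant: 156/166 (slack 10)
steel: 51/74 (slack 23)
mill time: 86/86 (binding)
lathe time: 75/75 (binding)
By complementary slackness, a constraint with positive slack has shadow price 0 → coolant, steel.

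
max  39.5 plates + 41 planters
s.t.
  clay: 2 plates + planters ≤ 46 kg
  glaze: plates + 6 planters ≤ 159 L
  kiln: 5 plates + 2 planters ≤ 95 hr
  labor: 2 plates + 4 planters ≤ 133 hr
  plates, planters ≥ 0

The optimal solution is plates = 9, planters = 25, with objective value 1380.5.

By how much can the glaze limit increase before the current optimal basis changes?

26.25

Binding constraints: glaze, kiln. The basis is B = [[1,6],[5,2]] with det -28.
Per unit increase in glaze, x* moves by d = (-0.0714, 0.1786).
The basis stays optimal until labor becomes binding; allowable increase = 26.25 L.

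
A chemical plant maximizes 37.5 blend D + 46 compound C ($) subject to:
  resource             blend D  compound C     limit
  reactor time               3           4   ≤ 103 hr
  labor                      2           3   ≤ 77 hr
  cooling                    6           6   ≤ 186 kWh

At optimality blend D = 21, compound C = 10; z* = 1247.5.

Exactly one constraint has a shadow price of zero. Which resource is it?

labor

reactor time: 103/103 (binding)
labor: 72/77 (slack 5)
cooling: 186/186 (binding)
By complementary slackness, a constraint with positive slack has shadow price 0 → labor.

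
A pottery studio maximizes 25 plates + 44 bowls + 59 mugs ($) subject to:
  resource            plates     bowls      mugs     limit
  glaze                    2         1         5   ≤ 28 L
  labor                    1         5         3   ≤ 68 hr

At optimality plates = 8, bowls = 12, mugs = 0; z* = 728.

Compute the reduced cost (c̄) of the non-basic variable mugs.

Check each constraint at x*: glaze 28/28 (tight); labor 68/68 (tight).
Dual feasibility on the basic columns requires 2·y_glaze + 1·y_labor = 25, 1·y_glaze + 5·y_labor = 44.
This yields shadow prices y_glaze = 9, y_labor = 7.
Reduced cost of mugs: c₃ − yᵀa₃ = 59 − (9·5 + 7·3) = 59 − 66 = -7.

-7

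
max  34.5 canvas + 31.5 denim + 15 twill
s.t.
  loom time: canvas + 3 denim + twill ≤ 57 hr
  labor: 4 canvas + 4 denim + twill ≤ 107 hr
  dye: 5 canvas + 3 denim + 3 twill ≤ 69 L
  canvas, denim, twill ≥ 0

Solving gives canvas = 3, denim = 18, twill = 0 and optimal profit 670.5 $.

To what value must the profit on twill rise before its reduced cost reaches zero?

Binding: loom time and dye. Non-binding: labor (23 unused).
Slack constraints have shadow price 0 (complementary slackness).
From A_Bᵀ y = c: 1·y_loom time + 5·y_dye = 34.5; 3·y_loom time + 3·y_dye = 31.5.
This yields shadow prices y_loom time = 4.5, y_dye = 6.
twill enters the basis when its profit ≥ yᵀa₃ = 4.5·1 + 6·3 = 22.5.

22.5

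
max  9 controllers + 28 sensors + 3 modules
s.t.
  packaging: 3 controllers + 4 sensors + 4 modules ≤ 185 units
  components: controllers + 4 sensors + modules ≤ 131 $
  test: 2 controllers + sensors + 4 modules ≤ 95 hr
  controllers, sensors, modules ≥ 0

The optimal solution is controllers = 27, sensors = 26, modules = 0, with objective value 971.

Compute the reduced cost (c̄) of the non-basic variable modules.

At the optimum: packaging uses 185 of 185 (binding); components uses 131 of 131 (binding); test uses 80 of 95 (slack = 15).
By complementary slackness, y = 0 for the non-binding constraint.
From A_Bᵀ y = c: 3·y_packaging + 1·y_components = 9; 4·y_packaging + 4·y_components = 28.
Solving: y_packaging = 1, y_components = 6.
Reduced cost of modules: c₃ − yᵀa₃ = 3 − (1·4 + 6·1) = 3 − 10 = -7.

-7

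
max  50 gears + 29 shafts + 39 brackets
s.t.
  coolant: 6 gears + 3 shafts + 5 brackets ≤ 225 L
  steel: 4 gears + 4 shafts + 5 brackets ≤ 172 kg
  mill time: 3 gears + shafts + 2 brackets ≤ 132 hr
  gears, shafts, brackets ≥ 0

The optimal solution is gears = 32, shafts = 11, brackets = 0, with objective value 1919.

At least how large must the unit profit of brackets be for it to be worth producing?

At the optimum: coolant uses 225 of 225 (binding); steel uses 172 of 172 (binding); mill time uses 107 of 132 (slack = 25).
Since mill time is not tight, its dual is 0.
Dual feasibility on the basic columns requires 6·y_coolant + 4·y_steel = 50, 3·y_coolant + 4·y_steel = 29.
→ y_coolant = 7 and y_steel = 2.
brackets enters the basis when its profit ≥ yᵀa₃ = 7·5 + 2·5 = 45.

45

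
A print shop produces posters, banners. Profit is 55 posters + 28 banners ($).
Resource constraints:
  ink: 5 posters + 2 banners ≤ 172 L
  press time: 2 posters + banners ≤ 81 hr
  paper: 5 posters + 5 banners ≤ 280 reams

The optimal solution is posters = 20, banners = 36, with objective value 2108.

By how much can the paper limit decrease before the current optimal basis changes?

Binding constraints: ink, paper. The basis is B = [[5,2],[5,5]] with det 15.
Per unit decrease in paper, x* moves by d = (0.1333, -0.3333).
The basis stays optimal until banners reaches 0; allowable decrease = 108 reams.

108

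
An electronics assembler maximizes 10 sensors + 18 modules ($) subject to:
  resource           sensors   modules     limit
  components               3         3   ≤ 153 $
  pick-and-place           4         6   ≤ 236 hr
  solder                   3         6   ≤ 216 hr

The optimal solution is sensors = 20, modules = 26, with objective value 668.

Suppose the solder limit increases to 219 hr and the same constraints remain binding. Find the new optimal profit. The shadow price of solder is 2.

Δb = 3, so new z* = 668 + (2)·(3) = 668 + 6 = 674.

674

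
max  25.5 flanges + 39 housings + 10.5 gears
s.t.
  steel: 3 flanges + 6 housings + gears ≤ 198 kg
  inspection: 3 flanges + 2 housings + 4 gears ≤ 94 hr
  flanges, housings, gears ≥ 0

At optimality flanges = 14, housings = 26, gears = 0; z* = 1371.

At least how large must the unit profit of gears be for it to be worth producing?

17.5

Check each constraint at x*: steel 198/198 (tight); inspection 94/94 (tight).
The binding rows give the dual system: 3·y_steel + 3·y_inspection = 25.5 and 6·y_steel + 2·y_inspection = 39.
→ y_steel = 5.5 and y_inspection = 3.
gears enters the basis when its profit ≥ yᵀa₃ = 5.5·1 + 3·4 = 17.5.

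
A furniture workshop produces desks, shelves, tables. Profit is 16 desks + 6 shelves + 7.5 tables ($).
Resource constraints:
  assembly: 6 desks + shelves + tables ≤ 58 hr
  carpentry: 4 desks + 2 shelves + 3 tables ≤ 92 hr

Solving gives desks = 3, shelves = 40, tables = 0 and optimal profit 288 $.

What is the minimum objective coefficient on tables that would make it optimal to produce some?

8.5

Check each constraint at x*: assembly 58/58 (tight); carpentry 92/92 (tight).
Dual feasibility on the basic columns requires 6·y_assembly + 4·y_carpentry = 16, 1·y_assembly + 2·y_carpentry = 6.
→ y_assembly = 1 and y_carpentry = 2.5.
tables enters the basis when its profit ≥ yᵀa₃ = 1·1 + 2.5·3 = 8.5.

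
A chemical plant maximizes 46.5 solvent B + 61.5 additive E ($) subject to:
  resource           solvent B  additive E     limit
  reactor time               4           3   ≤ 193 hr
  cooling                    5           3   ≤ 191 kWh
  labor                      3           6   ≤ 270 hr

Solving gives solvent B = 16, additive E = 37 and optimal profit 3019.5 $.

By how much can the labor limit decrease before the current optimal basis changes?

155.4

Binding constraints: cooling, labor. The basis is B = [[5,3],[3,6]] with det 21.
Per unit decrease in labor, x* moves by d = (0.1429, -0.2381).
The basis stays optimal until additive E reaches 0; allowable decrease = 155.4 hr.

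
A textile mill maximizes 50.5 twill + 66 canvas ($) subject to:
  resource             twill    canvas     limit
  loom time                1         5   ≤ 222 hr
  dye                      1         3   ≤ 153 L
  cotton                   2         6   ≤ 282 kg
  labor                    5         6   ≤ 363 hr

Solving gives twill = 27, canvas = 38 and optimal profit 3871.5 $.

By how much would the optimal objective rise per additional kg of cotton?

At the optimum: loom time uses 217 of 222 (slack = 5); dye uses 141 of 153 (slack = 12); cotton uses 282 of 282 (binding); labor uses 363 of 363 (binding).
By complementary slackness, y = 0 for the non-binding constraints.
From A_Bᵀ y = c: 2·y_cotton + 5·y_labor = 50.5; 6·y_cotton + 6·y_labor = 66.
This yields shadow prices y_cotton = 1.5, y_labor = 9.5.
Shadow price of cotton = 1.5.

1.5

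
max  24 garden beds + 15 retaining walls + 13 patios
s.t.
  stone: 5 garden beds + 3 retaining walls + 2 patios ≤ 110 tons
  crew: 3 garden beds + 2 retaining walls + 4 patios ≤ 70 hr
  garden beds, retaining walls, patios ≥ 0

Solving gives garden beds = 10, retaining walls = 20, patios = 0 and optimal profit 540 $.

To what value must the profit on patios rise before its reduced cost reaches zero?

18

Check each constraint at x*: stone 110/110 (tight); crew 70/70 (tight).
Dual feasibility on the basic columns requires 5·y_stone + 3·y_crew = 24, 3·y_stone + 2·y_crew = 15.
Solving: y_stone = 3, y_crew = 3.
patios enters the basis when its profit ≥ yᵀa₃ = 3·2 + 3·4 = 18.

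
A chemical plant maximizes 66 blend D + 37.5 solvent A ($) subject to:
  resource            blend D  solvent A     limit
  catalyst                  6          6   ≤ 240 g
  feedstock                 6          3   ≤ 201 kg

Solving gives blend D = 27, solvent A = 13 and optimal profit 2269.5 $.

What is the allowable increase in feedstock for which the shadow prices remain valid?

39

Binding constraints: catalyst, feedstock. The basis is B = [[6,6],[6,3]] with det -18.
Per unit increase in feedstock, x* moves by d = (0.3333, -0.3333).
The basis stays optimal until solvent A reaches 0; allowable increase = 39 kg.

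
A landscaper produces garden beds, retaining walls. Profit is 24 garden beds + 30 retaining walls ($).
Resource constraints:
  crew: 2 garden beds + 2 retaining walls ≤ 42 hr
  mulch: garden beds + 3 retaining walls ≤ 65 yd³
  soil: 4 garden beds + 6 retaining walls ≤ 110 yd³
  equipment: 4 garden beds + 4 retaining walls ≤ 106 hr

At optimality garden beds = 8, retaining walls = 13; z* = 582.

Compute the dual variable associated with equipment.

0

Binding: crew and soil. Non-binding: mulch (18 unused), equipment (22 unused).
Since mulch, equipment are not tight, their duals are 0.
The binding rows give the dual system: 2·y_crew + 4·y_soil = 24 and 2·y_crew + 6·y_soil = 30.
Solving: y_crew = 6, y_soil = 3.
Shadow price of equipment = 0.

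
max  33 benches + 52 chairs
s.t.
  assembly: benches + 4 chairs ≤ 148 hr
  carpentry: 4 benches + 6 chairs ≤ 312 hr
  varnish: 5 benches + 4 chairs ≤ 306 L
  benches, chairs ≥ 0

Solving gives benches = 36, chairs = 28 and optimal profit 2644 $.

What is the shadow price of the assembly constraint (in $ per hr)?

1

At the optimum: assembly uses 148 of 148 (binding); carpentry uses 312 of 312 (binding); varnish uses 292 of 306 (slack = 14).
Slack constraints have shadow price 0 (complementary slackness).
Dual feasibility on the basic columns requires 1·y_assembly + 4·y_carpentry = 33, 4·y_assembly + 6·y_carpentry = 52.
This yields shadow prices y_assembly = 1, y_carpentry = 8.
Shadow price of assembly = 1.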